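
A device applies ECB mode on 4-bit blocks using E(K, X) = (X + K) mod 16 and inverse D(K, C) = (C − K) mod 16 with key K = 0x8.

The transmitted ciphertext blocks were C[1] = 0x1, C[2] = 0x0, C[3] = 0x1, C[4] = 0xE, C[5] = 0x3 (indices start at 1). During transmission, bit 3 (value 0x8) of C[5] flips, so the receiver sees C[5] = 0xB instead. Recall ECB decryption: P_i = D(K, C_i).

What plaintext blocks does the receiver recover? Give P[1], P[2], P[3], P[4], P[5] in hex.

P[1] = 0x9, P[2] = 0x8, P[3] = 0x9, P[4] = 0x6, P[5] = 0x3

Only C[5] changed, to 0xB. In ECB, a change in C_i affects only P_i. Decrypting the received ciphertext:
P[1]: D(K, 0x1) = 0x9.
P[2]: D(K, 0x0) = 0x8.
P[3]: D(K, 0x1) = 0x9.
P[4]: D(K, 0xE) = 0x6.
P[5]: D(K, 0xB) = 0x3.
Blocks that differ from the original plaintext: P[5].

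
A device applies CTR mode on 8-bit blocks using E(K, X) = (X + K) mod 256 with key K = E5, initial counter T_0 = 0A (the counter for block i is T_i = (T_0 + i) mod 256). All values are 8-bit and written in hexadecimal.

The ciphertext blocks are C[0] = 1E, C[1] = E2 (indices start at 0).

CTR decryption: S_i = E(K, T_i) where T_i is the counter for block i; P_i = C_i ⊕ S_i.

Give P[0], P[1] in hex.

P[0]: T = 0A, S = E(K, T) = EF; 1E ⊕ EF = F1.
P[1]: T = 0B, S = E(K, T) = F0; E2 ⊕ F0 = 12.

P[0] = F1, P[1] = 12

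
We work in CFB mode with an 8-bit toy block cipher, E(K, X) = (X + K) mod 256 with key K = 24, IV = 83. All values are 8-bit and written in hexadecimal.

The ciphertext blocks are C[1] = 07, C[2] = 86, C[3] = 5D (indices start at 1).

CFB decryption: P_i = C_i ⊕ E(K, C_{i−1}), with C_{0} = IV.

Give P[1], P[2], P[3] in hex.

P[1] = A0, P[2] = AD, P[3] = F7

P[1]: E(K, 83) = A7; 07 ⊕ A7 = A0.
P[2]: E(K, 07) = 2B; 86 ⊕ 2B = AD.
P[3]: E(K, 86) = AA; 5D ⊕ AA = F7.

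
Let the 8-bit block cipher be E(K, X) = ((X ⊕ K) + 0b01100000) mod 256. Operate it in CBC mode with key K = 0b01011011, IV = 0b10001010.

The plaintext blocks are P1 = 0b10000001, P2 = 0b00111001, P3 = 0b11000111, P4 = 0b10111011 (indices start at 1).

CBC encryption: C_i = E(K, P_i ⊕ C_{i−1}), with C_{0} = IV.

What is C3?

C3 = 0b00001110

C1: P1 ⊕ 0b10001010 = 0b00001011; E(K, 0b00001011) = 0b10110000.
C2: P2 ⊕ 0b10110000 = 0b10001001; E(K, 0b10001001) = 0b00110010.
C3: P3 ⊕ 0b00110010 = 0b11110101; E(K, 0b11110101) = 0b00001110.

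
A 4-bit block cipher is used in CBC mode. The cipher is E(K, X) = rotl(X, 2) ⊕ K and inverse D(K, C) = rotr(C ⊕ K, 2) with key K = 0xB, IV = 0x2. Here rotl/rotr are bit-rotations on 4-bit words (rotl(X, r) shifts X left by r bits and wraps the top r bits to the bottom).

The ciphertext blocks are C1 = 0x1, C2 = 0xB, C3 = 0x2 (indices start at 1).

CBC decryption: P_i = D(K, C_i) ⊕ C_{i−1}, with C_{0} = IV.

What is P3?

P3 = 0xD

P3: D(K, 0x2) = 0x6; 0x6 ⊕ 0xB = 0xD.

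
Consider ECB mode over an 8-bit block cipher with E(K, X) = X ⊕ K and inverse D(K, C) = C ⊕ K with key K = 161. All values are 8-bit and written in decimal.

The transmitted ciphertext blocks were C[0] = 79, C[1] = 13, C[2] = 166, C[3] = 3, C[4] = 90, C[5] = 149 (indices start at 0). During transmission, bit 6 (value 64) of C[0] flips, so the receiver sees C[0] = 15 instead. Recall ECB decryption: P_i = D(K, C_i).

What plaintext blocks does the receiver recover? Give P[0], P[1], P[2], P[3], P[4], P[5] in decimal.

Only C[0] changed, to 15. In ECB, a change in C_i affects only P_i. Decrypting the received ciphertext:
P[0]: D(K, 15) = 174.
P[1]: D(K, 13) = 172.
P[2]: D(K, 166) = 7.
P[3]: D(K, 3) = 162.
P[4]: D(K, 90) = 251.
P[5]: D(K, 149) = 52.
Blocks that differ from the original plaintext: P[0].

P[0] = 174, P[1] = 172, P[2] = 7, P[3] = 162, P[4] = 251, P[5] = 52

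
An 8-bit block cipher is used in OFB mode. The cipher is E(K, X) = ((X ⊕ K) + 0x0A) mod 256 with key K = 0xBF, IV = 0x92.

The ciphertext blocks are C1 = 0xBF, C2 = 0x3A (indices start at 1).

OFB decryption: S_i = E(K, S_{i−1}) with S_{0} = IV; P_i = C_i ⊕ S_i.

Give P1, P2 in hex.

P1 = 0x88, P2 = 0xA8

P1: S = E(K, 0x92) = 0x37; 0xBF ⊕ 0x37 = 0x88.
P2: S = E(K, 0x37) = 0x92; 0x3A ⊕ 0x92 = 0xA8.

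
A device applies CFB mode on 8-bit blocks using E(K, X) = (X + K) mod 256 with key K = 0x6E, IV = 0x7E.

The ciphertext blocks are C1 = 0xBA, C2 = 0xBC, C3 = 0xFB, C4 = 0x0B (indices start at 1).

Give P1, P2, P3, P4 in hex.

CFB decryption: P_i = C_i ⊕ E(K, C_{i−1}), with C_{0} = IV.
P1: E(K, 0x7E) = 0xEC; 0xBA ⊕ 0xEC = 0x56.
P2: E(K, 0xBA) = 0x28; 0xBC ⊕ 0x28 = 0x94.
P3: E(K, 0xBC) = 0x2A; 0xFB ⊕ 0x2A = 0xD1.
P4: E(K, 0xFB) = 0x69; 0x0B ⊕ 0x69 = 0x62.

P1 = 0x56, P2 = 0x94, P3 = 0xD1, P4 = 0x62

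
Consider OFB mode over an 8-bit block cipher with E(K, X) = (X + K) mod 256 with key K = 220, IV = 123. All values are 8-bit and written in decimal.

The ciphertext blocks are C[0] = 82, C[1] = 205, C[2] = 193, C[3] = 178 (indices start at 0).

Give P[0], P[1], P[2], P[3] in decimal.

P[0] = 5, P[1] = 254, P[2] = 206, P[3] = 89

OFB decryption: S_i = E(K, S_{i−1}) with S_{−1} = IV; P_i = C_i ⊕ S_i.
P[0]: S = E(K, 123) = 87; 82 ⊕ 87 = 5.
P[1]: S = E(K, 87) = 51; 205 ⊕ 51 = 254.
P[2]: S = E(K, 51) = 15; 193 ⊕ 15 = 206.
P[3]: S = E(K, 15) = 235; 178 ⊕ 235 = 89.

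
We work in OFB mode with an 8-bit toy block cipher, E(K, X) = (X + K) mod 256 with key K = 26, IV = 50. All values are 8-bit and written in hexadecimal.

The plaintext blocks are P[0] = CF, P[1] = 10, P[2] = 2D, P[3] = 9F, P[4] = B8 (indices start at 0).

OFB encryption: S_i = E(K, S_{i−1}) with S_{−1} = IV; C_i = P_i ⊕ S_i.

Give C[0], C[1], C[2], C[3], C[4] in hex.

C[0]: S = E(K, 50) = 76; CF ⊕ 76 = B9.
C[1]: S = E(K, 76) = 9C; 10 ⊕ 9C = 8C.
C[2]: S = E(K, 9C) = C2; 2D ⊕ C2 = EF.
C[3]: S = E(K, C2) = E8; 9F ⊕ E8 = 77.
C[4]: S = E(K, E8) = 0E; B8 ⊕ 0E = B6.

C[0] = B9, C[1] = 8C, C[2] = EF, C[3] = 77, C[4] = B6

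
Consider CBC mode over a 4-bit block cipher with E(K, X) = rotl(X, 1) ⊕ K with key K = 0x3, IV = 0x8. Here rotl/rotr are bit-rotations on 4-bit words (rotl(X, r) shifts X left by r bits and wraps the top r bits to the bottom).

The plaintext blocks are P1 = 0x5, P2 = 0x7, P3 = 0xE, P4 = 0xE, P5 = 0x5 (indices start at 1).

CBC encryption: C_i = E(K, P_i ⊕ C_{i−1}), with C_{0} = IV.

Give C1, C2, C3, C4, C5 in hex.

C1: P1 ⊕ 0x8 = 0xD; E(K, 0xD) = 0x8.
C2: P2 ⊕ 0x8 = 0xF; E(K, 0xF) = 0xC.
C3: P3 ⊕ 0xC = 0x2; E(K, 0x2) = 0x7.
C4: P4 ⊕ 0x7 = 0x9; E(K, 0x9) = 0x0.
C5: P5 ⊕ 0x0 = 0x5; E(K, 0x5) = 0x9.

C1 = 0x8, C2 = 0xC, C3 = 0x7, C4 = 0x0, C5 = 0x9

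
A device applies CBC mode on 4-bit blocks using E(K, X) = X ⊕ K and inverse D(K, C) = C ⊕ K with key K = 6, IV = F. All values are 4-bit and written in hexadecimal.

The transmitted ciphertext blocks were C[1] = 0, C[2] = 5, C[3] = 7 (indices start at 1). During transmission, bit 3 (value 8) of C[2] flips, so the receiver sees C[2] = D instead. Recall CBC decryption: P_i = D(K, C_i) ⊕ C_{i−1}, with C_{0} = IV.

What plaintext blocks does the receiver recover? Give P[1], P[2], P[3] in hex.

P[1] = 9, P[2] = B, P[3] = C

Only C[2] changed, to D. In CBC, a change in C_i garbles P_i and flips the same bit in P_{i+1}. Decrypting the received ciphertext:
P[1]: D(K, 0) = 6; 6 ⊕ F = 9.
P[2]: D(K, D) = B; B ⊕ 0 = B.
P[3]: D(K, 7) = 1; 1 ⊕ D = C.
Blocks that differ from the original plaintext: P[2], P[3].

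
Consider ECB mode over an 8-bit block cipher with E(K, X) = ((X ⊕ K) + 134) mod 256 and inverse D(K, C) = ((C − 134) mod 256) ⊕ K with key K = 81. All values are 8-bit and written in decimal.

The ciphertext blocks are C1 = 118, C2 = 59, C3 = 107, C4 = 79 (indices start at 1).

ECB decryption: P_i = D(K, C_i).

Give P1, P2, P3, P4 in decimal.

P1: D(K, 118) = 161.
P2: D(K, 59) = 228.
P3: D(K, 107) = 180.
P4: D(K, 79) = 152.

P1 = 161, P2 = 228, P3 = 180, P4 = 152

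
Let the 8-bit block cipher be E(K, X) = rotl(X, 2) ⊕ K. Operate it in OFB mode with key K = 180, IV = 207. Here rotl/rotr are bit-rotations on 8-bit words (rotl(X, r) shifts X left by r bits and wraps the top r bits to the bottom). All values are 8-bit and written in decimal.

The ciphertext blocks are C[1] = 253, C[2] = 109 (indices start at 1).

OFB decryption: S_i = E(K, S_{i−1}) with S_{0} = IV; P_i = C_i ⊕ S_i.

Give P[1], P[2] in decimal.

P[1] = 118, P[2] = 247

P[1]: S = E(K, 207) = 139; 253 ⊕ 139 = 118.
P[2]: S = E(K, 139) = 154; 109 ⊕ 154 = 247.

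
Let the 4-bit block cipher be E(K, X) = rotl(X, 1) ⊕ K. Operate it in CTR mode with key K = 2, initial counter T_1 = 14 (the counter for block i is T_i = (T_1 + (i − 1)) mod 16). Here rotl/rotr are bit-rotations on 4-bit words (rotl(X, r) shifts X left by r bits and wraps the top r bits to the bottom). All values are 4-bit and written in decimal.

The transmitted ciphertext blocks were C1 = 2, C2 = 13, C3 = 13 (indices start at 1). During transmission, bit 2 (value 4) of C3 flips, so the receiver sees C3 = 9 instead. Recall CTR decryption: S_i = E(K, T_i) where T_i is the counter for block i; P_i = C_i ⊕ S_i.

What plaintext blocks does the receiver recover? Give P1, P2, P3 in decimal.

P1 = 13, P2 = 0, P3 = 11

Only C3 changed, to 9. In CTR, a change in C_i flips the same bit in P_i only; the keystream is unaffected. Decrypting the received ciphertext:
P1: T = 14, S = E(K, T) = 15; 2 ⊕ 15 = 13.
P2: T = 15, S = E(K, T) = 13; 13 ⊕ 13 = 0.
P3: T = 0, S = E(K, T) = 2; 9 ⊕ 2 = 11.
Blocks that differ from the original plaintext: P3.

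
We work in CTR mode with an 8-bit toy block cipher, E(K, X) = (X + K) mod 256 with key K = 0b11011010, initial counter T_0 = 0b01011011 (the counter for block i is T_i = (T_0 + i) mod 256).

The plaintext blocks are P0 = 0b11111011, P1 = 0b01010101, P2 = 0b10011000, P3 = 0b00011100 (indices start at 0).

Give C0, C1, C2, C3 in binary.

CTR encryption: S_i = E(K, T_i) where T_i is the counter for block i; C_i = P_i ⊕ S_i.
C0: T = 0b01011011, S = E(K, T) = 0b00110101; 0b11111011 ⊕ 0b00110101 = 0b11001110.
C1: T = 0b01011100, S = E(K, T) = 0b00110110; 0b01010101 ⊕ 0b00110110 = 0b01100011.
C2: T = 0b01011101, S = E(K, T) = 0b00110111; 0b10011000 ⊕ 0b00110111 = 0b10101111.
C3: T = 0b01011110, S = E(K, T) = 0b00111000; 0b00011100 ⊕ 0b00111000 = 0b00100100.

C0 = 0b11001110, C1 = 0b01100011, C2 = 0b10101111, C3 = 0b00100100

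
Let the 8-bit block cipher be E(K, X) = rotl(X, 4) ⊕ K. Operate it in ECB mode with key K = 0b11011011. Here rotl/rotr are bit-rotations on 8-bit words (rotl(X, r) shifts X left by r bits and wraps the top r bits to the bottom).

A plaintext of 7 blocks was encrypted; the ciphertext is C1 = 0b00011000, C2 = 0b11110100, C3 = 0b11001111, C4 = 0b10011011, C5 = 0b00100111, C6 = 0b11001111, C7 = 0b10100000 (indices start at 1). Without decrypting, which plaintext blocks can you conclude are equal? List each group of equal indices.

P3 = P6

ECB encrypts each block independently with the same key, so equal ciphertext blocks imply equal plaintext blocks.
C3 = C6 = 0b11001111, so P3 = P6.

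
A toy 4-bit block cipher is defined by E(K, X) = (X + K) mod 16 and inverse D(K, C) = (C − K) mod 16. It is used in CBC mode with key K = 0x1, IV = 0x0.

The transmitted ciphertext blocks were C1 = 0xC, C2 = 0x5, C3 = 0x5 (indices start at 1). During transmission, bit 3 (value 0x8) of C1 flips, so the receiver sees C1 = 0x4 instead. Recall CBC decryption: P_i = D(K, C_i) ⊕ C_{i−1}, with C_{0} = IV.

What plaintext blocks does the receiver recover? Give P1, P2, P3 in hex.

Only C1 changed, to 0x4. In CBC, a change in C_i garbles P_i and flips the same bit in P_{i+1}. Decrypting the received ciphertext:
P1: D(K, 0x4) = 0x3; 0x3 ⊕ 0x0 = 0x3.
P2: D(K, 0x5) = 0x4; 0x4 ⊕ 0x4 = 0x0.
P3: D(K, 0x5) = 0x4; 0x4 ⊕ 0x5 = 0x1.
Blocks that differ from the original plaintext: P1, P2.

P1 = 0x3, P2 = 0x0, P3 = 0x1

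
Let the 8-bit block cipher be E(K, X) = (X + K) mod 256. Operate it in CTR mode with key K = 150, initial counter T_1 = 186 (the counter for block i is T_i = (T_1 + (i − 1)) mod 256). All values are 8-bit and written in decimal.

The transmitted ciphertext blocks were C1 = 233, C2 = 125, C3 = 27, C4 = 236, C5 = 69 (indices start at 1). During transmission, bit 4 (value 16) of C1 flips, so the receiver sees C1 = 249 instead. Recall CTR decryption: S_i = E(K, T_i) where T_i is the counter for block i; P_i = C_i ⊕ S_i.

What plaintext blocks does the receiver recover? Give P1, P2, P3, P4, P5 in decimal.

Only C1 changed, to 249. In CTR, a change in C_i flips the same bit in P_i only; the keystream is unaffected. Decrypting the received ciphertext:
P1: T = 186, S = E(K, T) = 80; 249 ⊕ 80 = 169.
P2: T = 187, S = E(K, T) = 81; 125 ⊕ 81 = 44.
P3: T = 188, S = E(K, T) = 82; 27 ⊕ 82 = 73.
P4: T = 189, S = E(K, T) = 83; 236 ⊕ 83 = 191.
P5: T = 190, S = E(K, T) = 84; 69 ⊕ 84 = 17.
Blocks that differ from the original plaintext: P1.

P1 = 169, P2 = 44, P3 = 73, P4 = 191, P5 = 17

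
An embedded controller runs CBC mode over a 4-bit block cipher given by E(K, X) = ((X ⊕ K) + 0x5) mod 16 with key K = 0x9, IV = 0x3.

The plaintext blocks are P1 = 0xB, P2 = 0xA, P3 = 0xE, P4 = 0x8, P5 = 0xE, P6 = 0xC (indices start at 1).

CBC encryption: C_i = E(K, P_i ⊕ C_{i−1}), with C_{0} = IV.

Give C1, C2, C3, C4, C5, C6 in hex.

C1 = 0x6, C2 = 0xA, C3 = 0x2, C4 = 0x8, C5 = 0x4, C6 = 0x6

C1: P1 ⊕ 0x3 = 0x8; E(K, 0x8) = 0x6.
C2: P2 ⊕ 0x6 = 0xC; E(K, 0xC) = 0xA.
C3: P3 ⊕ 0xA = 0x4; E(K, 0x4) = 0x2.
C4: P4 ⊕ 0x2 = 0xA; E(K, 0xA) = 0x8.
C5: P5 ⊕ 0x8 = 0x6; E(K, 0x6) = 0x4.
C6: P6 ⊕ 0x4 = 0x8; E(K, 0x8) = 0x6.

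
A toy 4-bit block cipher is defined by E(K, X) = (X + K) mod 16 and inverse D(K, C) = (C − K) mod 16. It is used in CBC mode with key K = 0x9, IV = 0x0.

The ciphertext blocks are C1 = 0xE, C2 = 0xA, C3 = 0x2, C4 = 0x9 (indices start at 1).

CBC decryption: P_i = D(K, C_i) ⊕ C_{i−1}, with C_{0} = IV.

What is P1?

P1 = 0x5

P1: D(K, 0xE) = 0x5; 0x5 ⊕ 0x0 = 0x5.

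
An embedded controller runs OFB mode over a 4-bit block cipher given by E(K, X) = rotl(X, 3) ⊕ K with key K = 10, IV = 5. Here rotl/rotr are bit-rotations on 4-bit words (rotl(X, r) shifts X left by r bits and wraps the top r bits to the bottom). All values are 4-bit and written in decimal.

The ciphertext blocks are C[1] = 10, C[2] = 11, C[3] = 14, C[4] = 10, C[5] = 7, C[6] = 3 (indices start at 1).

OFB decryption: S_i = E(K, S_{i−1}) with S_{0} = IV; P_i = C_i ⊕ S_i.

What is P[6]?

P[1]: S = E(K, 5) = 0; 10 ⊕ 0 = 10.
P[2]: S = E(K, 0) = 10; 11 ⊕ 10 = 1.
P[3]: S = E(K, 10) = 15; 14 ⊕ 15 = 1.
P[4]: S = E(K, 15) = 5; 10 ⊕ 5 = 15.
P[5]: S = E(K, 5) = 0; 7 ⊕ 0 = 7.
P[6]: S = E(K, 0) = 10; 3 ⊕ 10 = 9.

P[6] = 9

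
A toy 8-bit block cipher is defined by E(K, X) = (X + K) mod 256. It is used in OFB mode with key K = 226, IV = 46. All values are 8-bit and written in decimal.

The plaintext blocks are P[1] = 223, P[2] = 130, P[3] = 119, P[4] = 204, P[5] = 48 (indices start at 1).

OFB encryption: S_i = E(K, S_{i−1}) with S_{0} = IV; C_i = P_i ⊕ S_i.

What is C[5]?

C[1]: S = E(K, 46) = 16; 223 ⊕ 16 = 207.
C[2]: S = E(K, 16) = 242; 130 ⊕ 242 = 112.
C[3]: S = E(K, 242) = 212; 119 ⊕ 212 = 163.
C[4]: S = E(K, 212) = 182; 204 ⊕ 182 = 122.
C[5]: S = E(K, 182) = 152; 48 ⊕ 152 = 168.

C[5] = 168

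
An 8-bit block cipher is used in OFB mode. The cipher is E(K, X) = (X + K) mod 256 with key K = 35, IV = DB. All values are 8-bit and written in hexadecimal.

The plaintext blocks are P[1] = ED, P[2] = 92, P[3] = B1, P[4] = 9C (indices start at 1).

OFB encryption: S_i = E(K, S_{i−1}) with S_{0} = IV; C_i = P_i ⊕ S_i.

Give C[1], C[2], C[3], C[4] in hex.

C[1] = FD, C[2] = D7, C[3] = CB, C[4] = 33

C[1]: S = E(K, DB) = 10; ED ⊕ 10 = FD.
C[2]: S = E(K, 10) = 45; 92 ⊕ 45 = D7.
C[3]: S = E(K, 45) = 7A; B1 ⊕ 7A = CB.
C[4]: S = E(K, 7A) = AF; 9C ⊕ AF = 33.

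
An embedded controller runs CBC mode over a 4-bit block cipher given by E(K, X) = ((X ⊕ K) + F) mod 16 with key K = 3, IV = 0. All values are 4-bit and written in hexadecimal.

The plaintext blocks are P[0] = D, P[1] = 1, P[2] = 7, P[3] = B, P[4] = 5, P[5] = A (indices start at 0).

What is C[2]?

CBC encryption: C_i = E(K, P_i ⊕ C_{i−1}), with C_{−1} = IV.
C[0]: P[0] ⊕ 0 = D; E(K, D) = D.
C[1]: P[1] ⊕ D = C; E(K, C) = E.
C[2]: P[2] ⊕ E = 9; E(K, 9) = 9.

C[2] = 9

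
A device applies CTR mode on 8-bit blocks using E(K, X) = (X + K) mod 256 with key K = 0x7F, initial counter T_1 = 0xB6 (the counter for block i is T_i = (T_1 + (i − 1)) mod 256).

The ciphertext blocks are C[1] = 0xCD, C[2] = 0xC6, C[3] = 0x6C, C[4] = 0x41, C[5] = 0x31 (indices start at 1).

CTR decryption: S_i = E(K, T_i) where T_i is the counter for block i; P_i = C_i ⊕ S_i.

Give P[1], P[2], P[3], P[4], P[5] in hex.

P[1]: T = 0xB6, S = E(K, T) = 0x35; 0xCD ⊕ 0x35 = 0xF8.
P[2]: T = 0xB7, S = E(K, T) = 0x36; 0xC6 ⊕ 0x36 = 0xF0.
P[3]: T = 0xB8, S = E(K, T) = 0x37; 0x6C ⊕ 0x37 = 0x5B.
P[4]: T = 0xB9, S = E(K, T) = 0x38; 0x41 ⊕ 0x38 = 0x79.
P[5]: T = 0xBA, S = E(K, T) = 0x39; 0x31 ⊕ 0x39 = 0x08.

P[1] = 0xF8, P[2] = 0xF0, P[3] = 0x5B, P[4] = 0x79, P[5] = 0x08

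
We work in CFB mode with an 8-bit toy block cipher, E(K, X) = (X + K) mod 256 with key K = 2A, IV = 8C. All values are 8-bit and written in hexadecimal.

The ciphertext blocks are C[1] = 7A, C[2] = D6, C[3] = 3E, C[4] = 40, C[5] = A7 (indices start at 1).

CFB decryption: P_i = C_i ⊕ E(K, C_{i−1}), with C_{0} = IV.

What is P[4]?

P[4]: E(K, 3E) = 68; 40 ⊕ 68 = 28.

P[4] = 28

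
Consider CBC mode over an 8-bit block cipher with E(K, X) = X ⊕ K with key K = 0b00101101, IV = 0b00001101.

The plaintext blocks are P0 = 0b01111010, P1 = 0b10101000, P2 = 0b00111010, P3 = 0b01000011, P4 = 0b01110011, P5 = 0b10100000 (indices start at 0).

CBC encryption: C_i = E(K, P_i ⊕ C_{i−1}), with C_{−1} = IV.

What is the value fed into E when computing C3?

C0: P0 ⊕ 0b00001101 = 0b01110111; E(K, 0b01110111) = 0b01011010.
C1: P1 ⊕ 0b01011010 = 0b11110010; E(K, 0b11110010) = 0b11011111.
C2: P2 ⊕ 0b11011111 = 0b11100101; E(K, 0b11100101) = 0b11001000.
C3: P3 ⊕ 0b11001000 = 0b10001011; E(K, 0b10001011) = 0b10100110.
So the input to E for block 3 is 0b10001011.

0b10001011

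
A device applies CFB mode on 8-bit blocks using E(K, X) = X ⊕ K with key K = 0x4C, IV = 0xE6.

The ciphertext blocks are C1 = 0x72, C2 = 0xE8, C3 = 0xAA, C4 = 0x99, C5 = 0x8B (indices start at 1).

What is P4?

P4 = 0x7F

CFB decryption: P_i = C_i ⊕ E(K, C_{i−1}), with C_{0} = IV.
P4: E(K, 0xAA) = 0xE6; 0x99 ⊕ 0xE6 = 0x7F.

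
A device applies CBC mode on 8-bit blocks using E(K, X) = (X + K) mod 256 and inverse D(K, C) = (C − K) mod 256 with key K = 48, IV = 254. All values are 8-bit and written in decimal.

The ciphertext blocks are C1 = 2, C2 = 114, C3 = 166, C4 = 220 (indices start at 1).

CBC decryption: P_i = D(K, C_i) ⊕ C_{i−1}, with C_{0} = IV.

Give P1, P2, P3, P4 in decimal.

P1: D(K, 2) = 210; 210 ⊕ 254 = 44.
P2: D(K, 114) = 66; 66 ⊕ 2 = 64.
P3: D(K, 166) = 118; 118 ⊕ 114 = 4.
P4: D(K, 220) = 172; 172 ⊕ 166 = 10.

P1 = 44, P2 = 64, P3 = 4, P4 = 10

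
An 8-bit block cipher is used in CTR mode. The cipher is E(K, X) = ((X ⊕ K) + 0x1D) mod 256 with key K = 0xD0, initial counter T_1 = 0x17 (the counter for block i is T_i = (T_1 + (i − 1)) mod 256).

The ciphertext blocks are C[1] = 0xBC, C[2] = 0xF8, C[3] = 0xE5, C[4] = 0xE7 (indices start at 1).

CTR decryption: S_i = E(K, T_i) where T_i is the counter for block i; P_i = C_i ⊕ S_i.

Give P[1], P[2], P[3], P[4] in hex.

P[1]: T = 0x17, S = E(K, T) = 0xE4; 0xBC ⊕ 0xE4 = 0x58.
P[2]: T = 0x18, S = E(K, T) = 0xE5; 0xF8 ⊕ 0xE5 = 0x1D.
P[3]: T = 0x19, S = E(K, T) = 0xE6; 0xE5 ⊕ 0xE6 = 0x03.
P[4]: T = 0x1A, S = E(K, T) = 0xE7; 0xE7 ⊕ 0xE7 = 0x00.

P[1] = 0x58, P[2] = 0x1D, P[3] = 0x03, P[4] = 0x00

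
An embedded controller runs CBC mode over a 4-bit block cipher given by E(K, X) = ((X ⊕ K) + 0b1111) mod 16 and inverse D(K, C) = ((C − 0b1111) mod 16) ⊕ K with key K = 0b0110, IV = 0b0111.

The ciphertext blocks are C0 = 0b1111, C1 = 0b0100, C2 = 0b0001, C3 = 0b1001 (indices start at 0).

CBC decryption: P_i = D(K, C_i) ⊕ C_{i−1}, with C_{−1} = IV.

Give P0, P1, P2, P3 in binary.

P0: D(K, 0b1111) = 0b0110; 0b0110 ⊕ 0b0111 = 0b0001.
P1: D(K, 0b0100) = 0b0011; 0b0011 ⊕ 0b1111 = 0b1100.
P2: D(K, 0b0001) = 0b0100; 0b0100 ⊕ 0b0100 = 0b0000.
P3: D(K, 0b1001) = 0b1100; 0b1100 ⊕ 0b0001 = 0b1101.

P0 = 0b0001, P1 = 0b1100, P2 = 0b0000, P3 = 0b1101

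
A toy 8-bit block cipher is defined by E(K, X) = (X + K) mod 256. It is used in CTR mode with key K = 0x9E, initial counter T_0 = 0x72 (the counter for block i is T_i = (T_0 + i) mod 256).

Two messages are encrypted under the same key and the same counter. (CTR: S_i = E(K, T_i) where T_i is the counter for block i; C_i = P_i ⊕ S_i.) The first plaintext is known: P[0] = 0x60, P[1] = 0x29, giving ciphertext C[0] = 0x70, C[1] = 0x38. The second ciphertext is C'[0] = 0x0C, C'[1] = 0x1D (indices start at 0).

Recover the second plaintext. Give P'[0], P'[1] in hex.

In CTR with a reused counter, both messages share the same keystream S_i, so C_i ⊕ C'_i = P_i ⊕ P'_i and thus P'_i = P_i ⊕ C_i ⊕ C'_i.
P'[0]: 0x60 ⊕ 0x70 ⊕ 0x0C = 0x1C.
P'[1]: 0x29 ⊕ 0x38 ⊕ 0x1D = 0x0C.

P'[0] = 0x1C, P'[1] = 0x0C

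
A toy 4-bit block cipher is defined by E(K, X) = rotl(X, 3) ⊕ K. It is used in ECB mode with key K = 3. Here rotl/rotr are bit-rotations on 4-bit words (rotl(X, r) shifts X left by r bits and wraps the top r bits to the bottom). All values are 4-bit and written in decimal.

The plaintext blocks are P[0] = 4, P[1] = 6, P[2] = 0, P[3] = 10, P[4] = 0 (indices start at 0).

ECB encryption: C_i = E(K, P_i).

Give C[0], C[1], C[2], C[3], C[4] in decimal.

C[0]: E(K, 4) = 1.
C[1]: E(K, 6) = 0.
C[2]: E(K, 0) = 3.
C[3]: E(K, 10) = 6.
C[4]: E(K, 0) = 3.

C[0] = 1, C[1] = 0, C[2] = 3, C[3] = 6, C[4] = 3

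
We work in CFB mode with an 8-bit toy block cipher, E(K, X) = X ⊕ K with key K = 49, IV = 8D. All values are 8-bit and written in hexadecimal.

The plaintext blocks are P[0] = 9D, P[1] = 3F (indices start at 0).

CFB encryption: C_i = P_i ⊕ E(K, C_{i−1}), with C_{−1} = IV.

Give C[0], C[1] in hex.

C[0] = 59, C[1] = 2F

C[0]: E(K, 8D) = C4; 9D ⊕ C4 = 59.
C[1]: E(K, 59) = 10; 3F ⊕ 10 = 2F.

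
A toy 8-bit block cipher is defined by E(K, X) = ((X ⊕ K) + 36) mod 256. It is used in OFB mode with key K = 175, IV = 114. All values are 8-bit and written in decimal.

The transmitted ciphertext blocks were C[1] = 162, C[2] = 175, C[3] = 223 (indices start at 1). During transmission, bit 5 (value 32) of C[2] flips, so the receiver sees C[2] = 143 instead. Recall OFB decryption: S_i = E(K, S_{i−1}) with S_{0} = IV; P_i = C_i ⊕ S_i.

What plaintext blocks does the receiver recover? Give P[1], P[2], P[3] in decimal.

Only C[2] changed, to 143. In OFB, a change in C_i flips the same bit in P_i only; the keystream is unaffected. Decrypting the received ciphertext:
P[1]: S = E(K, 114) = 1; 162 ⊕ 1 = 163.
P[2]: S = E(K, 1) = 210; 143 ⊕ 210 = 93.
P[3]: S = E(K, 210) = 161; 223 ⊕ 161 = 126.
Blocks that differ from the original plaintext: P[2].

P[1] = 163, P[2] = 93, P[3] = 126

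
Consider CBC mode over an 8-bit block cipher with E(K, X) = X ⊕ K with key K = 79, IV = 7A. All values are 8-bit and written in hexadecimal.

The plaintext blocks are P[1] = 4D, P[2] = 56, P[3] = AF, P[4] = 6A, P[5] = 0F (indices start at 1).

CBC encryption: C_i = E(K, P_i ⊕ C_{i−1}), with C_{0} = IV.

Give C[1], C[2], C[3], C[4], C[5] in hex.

C[1]: P[1] ⊕ 7A = 37; E(K, 37) = 4E.
C[2]: P[2] ⊕ 4E = 18; E(K, 18) = 61.
C[3]: P[3] ⊕ 61 = CE; E(K, CE) = B7.
C[4]: P[4] ⊕ B7 = DD; E(K, DD) = A4.
C[5]: P[5] ⊕ A4 = AB; E(K, AB) = D2.

C[1] = 4E, C[2] = 61, C[3] = B7, C[4] = A4, C[5] = D2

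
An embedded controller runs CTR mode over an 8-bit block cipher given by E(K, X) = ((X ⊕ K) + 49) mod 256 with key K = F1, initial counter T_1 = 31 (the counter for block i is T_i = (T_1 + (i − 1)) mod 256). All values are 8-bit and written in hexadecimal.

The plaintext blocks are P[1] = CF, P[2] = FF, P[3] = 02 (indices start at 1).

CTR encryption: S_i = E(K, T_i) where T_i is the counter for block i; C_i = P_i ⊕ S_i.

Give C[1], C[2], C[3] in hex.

C[1]: T = 31, S = E(K, T) = 09; CF ⊕ 09 = C6.
C[2]: T = 32, S = E(K, T) = 0C; FF ⊕ 0C = F3.
C[3]: T = 33, S = E(K, T) = 0B; 02 ⊕ 0B = 09.

C[1] = C6, C[2] = F3, C[3] = 09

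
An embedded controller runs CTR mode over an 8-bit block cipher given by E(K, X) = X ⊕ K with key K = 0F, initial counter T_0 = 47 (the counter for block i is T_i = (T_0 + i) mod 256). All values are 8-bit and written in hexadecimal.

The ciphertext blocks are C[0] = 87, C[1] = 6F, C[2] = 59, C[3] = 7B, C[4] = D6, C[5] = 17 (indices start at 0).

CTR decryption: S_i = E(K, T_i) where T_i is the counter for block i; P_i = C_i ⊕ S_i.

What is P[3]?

P[3]: T = 4A, S = E(K, T) = 45; 7B ⊕ 45 = 3E.

P[3] = 3E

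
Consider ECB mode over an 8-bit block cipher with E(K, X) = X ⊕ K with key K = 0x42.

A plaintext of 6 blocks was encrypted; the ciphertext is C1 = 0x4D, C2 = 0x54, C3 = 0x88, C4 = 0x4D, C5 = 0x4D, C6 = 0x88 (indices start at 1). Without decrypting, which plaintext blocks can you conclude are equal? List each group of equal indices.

P1 = P4 = P5; P3 = P6

ECB encrypts each block independently with the same key, so equal ciphertext blocks imply equal plaintext blocks.
C1 = C4 = C5 = 0x4D, so P1 = P4 = P5.
C3 = C6 = 0x88, so P3 = P6.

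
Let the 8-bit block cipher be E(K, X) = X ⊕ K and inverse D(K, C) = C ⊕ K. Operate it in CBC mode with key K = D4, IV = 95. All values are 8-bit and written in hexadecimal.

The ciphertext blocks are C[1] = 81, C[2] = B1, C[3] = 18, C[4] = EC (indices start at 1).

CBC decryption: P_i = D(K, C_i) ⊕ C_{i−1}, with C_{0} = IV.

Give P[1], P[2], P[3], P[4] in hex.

P[1]: D(K, 81) = 55; 55 ⊕ 95 = C0.
P[2]: D(K, B1) = 65; 65 ⊕ 81 = E4.
P[3]: D(K, 18) = CC; CC ⊕ B1 = 7D.
P[4]: D(K, EC) = 38; 38 ⊕ 18 = 20.

P[1] = C0, P[2] = E4, P[3] = 7D, P[4] = 20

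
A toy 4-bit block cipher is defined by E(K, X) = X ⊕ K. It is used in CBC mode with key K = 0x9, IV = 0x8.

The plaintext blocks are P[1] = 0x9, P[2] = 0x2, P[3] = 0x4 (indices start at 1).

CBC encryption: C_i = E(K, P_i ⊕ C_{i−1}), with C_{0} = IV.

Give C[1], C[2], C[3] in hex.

C[1]: P[1] ⊕ 0x8 = 0x1; E(K, 0x1) = 0x8.
C[2]: P[2] ⊕ 0x8 = 0xA; E(K, 0xA) = 0x3.
C[3]: P[3] ⊕ 0x3 = 0x7; E(K, 0x7) = 0xE.

C[1] = 0x8, C[2] = 0x3, C[3] = 0xE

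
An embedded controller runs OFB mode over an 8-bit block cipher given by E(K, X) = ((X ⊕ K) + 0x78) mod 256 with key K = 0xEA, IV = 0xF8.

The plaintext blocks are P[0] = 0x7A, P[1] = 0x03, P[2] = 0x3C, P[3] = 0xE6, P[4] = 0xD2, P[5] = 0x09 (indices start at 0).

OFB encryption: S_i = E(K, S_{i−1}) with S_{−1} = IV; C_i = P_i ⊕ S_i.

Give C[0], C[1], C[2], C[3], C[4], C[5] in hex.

C[0] = 0xF0, C[1] = 0xDB, C[2] = 0x96, C[3] = 0x5E, C[4] = 0x18, C[5] = 0x91

C[0]: S = E(K, 0xF8) = 0x8A; 0x7A ⊕ 0x8A = 0xF0.
C[1]: S = E(K, 0x8A) = 0xD8; 0x03 ⊕ 0xD8 = 0xDB.
C[2]: S = E(K, 0xD8) = 0xAA; 0x3C ⊕ 0xAA = 0x96.
C[3]: S = E(K, 0xAA) = 0xB8; 0xE6 ⊕ 0xB8 = 0x5E.
C[4]: S = E(K, 0xB8) = 0xCA; 0xD2 ⊕ 0xCA = 0x18.
C[5]: S = E(K, 0xCA) = 0x98; 0x09 ⊕ 0x98 = 0x91.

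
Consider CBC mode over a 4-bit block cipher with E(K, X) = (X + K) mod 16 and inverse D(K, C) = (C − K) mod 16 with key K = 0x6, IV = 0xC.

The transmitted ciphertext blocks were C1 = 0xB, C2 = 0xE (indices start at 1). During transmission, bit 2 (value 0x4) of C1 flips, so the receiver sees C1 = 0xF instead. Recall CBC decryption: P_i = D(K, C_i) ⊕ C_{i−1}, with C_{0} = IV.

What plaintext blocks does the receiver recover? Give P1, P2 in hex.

Only C1 changed, to 0xF. In CBC, a change in C_i garbles P_i and flips the same bit in P_{i+1}. Decrypting the received ciphertext:
P1: D(K, 0xF) = 0x9; 0x9 ⊕ 0xC = 0x5.
P2: D(K, 0xE) = 0x8; 0x8 ⊕ 0xF = 0x7.
Blocks that differ from the original plaintext: P1, P2.

P1 = 0x5, P2 = 0x7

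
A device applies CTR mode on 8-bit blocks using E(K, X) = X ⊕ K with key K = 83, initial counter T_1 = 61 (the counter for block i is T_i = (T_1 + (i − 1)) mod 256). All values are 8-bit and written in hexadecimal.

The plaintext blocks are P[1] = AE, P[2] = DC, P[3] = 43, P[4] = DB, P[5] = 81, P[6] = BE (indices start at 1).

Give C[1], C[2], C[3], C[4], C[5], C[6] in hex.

C[1] = 4C, C[2] = 3D, C[3] = A3, C[4] = 3C, C[5] = 67, C[6] = 5B

CTR encryption: S_i = E(K, T_i) where T_i is the counter for block i; C_i = P_i ⊕ S_i.
C[1]: T = 61, S = E(K, T) = E2; AE ⊕ E2 = 4C.
C[2]: T = 62, S = E(K, T) = E1; DC ⊕ E1 = 3D.
C[3]: T = 63, S = E(K, T) = E0; 43 ⊕ E0 = A3.
C[4]: T = 64, S = E(K, T) = E7; DB ⊕ E7 = 3C.
C[5]: T = 65, S = E(K, T) = E6; 81 ⊕ E6 = 67.
C[6]: T = 66, S = E(K, T) = E5; BE ⊕ E5 = 5B.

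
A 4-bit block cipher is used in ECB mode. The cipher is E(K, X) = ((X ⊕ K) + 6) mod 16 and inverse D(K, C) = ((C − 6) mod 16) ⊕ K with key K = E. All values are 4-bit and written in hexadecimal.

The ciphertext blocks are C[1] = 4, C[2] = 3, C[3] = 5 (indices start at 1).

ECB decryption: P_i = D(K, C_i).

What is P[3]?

P[3] = 1

P[3]: D(K, 5) = 1.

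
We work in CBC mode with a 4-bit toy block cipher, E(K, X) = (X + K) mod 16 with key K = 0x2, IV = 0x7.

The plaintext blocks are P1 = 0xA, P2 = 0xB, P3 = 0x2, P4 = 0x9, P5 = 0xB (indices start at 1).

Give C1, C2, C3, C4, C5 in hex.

CBC encryption: C_i = E(K, P_i ⊕ C_{i−1}), with C_{0} = IV.
C1: P1 ⊕ 0x7 = 0xD; E(K, 0xD) = 0xF.
C2: P2 ⊕ 0xF = 0x4; E(K, 0x4) = 0x6.
C3: P3 ⊕ 0x6 = 0x4; E(K, 0x4) = 0x6.
C4: P4 ⊕ 0x6 = 0xF; E(K, 0xF) = 0x1.
C5: P5 ⊕ 0x1 = 0xA; E(K, 0xA) = 0xC.

C1 = 0xF, C2 = 0x6, C3 = 0x6, C4 = 0x1, C5 = 0xC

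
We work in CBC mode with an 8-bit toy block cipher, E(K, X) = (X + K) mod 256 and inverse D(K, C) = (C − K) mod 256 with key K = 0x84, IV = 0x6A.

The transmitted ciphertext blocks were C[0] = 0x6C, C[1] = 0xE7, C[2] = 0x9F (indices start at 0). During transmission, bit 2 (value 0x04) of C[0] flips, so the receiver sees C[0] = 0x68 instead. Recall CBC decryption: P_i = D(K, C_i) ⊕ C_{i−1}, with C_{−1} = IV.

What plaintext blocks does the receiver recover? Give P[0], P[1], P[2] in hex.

Only C[0] changed, to 0x68. In CBC, a change in C_i garbles P_i and flips the same bit in P_{i+1}. Decrypting the received ciphertext:
P[0]: D(K, 0x68) = 0xE4; 0xE4 ⊕ 0x6A = 0x8E.
P[1]: D(K, 0xE7) = 0x63; 0x63 ⊕ 0x68 = 0x0B.
P[2]: D(K, 0x9F) = 0x1B; 0x1B ⊕ 0xE7 = 0xFC.
Blocks that differ from the original plaintext: P[0], P[1].

P[0] = 0x8E, P[1] = 0x0B, P[2] = 0xFC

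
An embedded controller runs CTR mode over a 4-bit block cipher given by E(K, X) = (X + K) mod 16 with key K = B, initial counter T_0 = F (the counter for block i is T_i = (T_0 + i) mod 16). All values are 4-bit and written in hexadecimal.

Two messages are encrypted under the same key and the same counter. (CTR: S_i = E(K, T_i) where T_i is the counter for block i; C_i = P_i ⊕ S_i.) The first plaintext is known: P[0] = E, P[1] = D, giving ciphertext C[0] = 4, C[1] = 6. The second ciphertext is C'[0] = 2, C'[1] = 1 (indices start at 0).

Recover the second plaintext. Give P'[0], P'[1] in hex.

P'[0] = 8, P'[1] = A

In CTR with a reused counter, both messages share the same keystream S_i, so C_i ⊕ C'_i = P_i ⊕ P'_i and thus P'_i = P_i ⊕ C_i ⊕ C'_i.
P'[0]: E ⊕ 4 ⊕ 2 = 8.
P'[1]: D ⊕ 6 ⊕ 1 = A.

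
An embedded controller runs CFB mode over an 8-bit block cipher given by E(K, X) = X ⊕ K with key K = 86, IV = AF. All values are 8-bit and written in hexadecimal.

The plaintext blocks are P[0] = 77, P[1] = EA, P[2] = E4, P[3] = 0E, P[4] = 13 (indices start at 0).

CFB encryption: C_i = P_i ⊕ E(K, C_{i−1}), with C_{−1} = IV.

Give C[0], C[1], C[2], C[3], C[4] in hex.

C[0]: E(K, AF) = 29; 77 ⊕ 29 = 5E.
C[1]: E(K, 5E) = D8; EA ⊕ D8 = 32.
C[2]: E(K, 32) = B4; E4 ⊕ B4 = 50.
C[3]: E(K, 50) = D6; 0E ⊕ D6 = D8.
C[4]: E(K, D8) = 5E; 13 ⊕ 5E = 4D.

C[0] = 5E, C[1] = 32, C[2] = 50, C[3] = D8, C[4] = 4D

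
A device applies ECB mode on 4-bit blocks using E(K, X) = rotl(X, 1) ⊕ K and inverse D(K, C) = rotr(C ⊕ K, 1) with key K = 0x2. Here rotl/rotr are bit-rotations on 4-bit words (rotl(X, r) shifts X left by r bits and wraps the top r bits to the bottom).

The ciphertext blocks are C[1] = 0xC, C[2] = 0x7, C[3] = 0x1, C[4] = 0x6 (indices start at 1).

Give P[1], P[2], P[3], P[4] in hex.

P[1] = 0x7, P[2] = 0xA, P[3] = 0x9, P[4] = 0x2

ECB decryption: P_i = D(K, C_i).
P[1]: D(K, 0xC) = 0x7.
P[2]: D(K, 0x7) = 0xA.
P[3]: D(K, 0x1) = 0x9.
P[4]: D(K, 0x6) = 0x2.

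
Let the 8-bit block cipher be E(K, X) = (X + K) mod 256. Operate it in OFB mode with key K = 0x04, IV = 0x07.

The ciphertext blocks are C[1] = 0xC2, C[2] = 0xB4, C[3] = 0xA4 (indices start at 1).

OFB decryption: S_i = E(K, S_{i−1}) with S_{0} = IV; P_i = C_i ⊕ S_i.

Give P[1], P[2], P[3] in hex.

P[1]: S = E(K, 0x07) = 0x0B; 0xC2 ⊕ 0x0B = 0xC9.
P[2]: S = E(K, 0x0B) = 0x0F; 0xB4 ⊕ 0x0F = 0xBB.
P[3]: S = E(K, 0x0F) = 0x13; 0xA4 ⊕ 0x13 = 0xB7.

P[1] = 0xC9, P[2] = 0xBB, P[3] = 0xB7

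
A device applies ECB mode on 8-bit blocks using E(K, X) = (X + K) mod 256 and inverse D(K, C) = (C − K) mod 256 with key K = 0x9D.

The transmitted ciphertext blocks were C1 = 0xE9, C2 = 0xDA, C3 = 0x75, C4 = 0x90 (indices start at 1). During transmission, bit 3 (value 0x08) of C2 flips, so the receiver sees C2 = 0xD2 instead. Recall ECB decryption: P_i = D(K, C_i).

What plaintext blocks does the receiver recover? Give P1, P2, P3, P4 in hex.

Only C2 changed, to 0xD2. In ECB, a change in C_i affects only P_i. Decrypting the received ciphertext:
P1: D(K, 0xE9) = 0x4C.
P2: D(K, 0xD2) = 0x35.
P3: D(K, 0x75) = 0xD8.
P4: D(K, 0x90) = 0xF3.
Blocks that differ from the original plaintext: P2.

P1 = 0x4C, P2 = 0x35, P3 = 0xD8, P4 = 0xF3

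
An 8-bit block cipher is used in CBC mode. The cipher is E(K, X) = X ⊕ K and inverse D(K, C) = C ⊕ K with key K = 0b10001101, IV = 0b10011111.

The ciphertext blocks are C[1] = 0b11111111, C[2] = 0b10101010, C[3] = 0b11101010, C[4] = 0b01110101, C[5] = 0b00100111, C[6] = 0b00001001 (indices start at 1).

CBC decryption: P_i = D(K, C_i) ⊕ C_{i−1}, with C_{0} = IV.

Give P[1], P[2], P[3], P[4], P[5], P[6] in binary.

P[1] = 0b11101101, P[2] = 0b11011000, P[3] = 0b11001101, P[4] = 0b00010010, P[5] = 0b11011111, P[6] = 0b10100011

P[1]: D(K, 0b11111111) = 0b01110010; 0b01110010 ⊕ 0b10011111 = 0b11101101.
P[2]: D(K, 0b10101010) = 0b00100111; 0b00100111 ⊕ 0b11111111 = 0b11011000.
P[3]: D(K, 0b11101010) = 0b01100111; 0b01100111 ⊕ 0b10101010 = 0b11001101.
P[4]: D(K, 0b01110101) = 0b11111000; 0b11111000 ⊕ 0b11101010 = 0b00010010.
P[5]: D(K, 0b00100111) = 0b10101010; 0b10101010 ⊕ 0b01110101 = 0b11011111.
P[6]: D(K, 0b00001001) = 0b10000100; 0b10000100 ⊕ 0b00100111 = 0b10100011.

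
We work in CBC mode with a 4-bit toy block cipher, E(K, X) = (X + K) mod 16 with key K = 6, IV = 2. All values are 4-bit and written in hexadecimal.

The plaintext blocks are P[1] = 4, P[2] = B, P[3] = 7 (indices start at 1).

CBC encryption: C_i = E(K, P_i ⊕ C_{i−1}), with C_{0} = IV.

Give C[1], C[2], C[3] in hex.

C[1] = C, C[2] = D, C[3] = 0

C[1]: P[1] ⊕ 2 = 6; E(K, 6) = C.
C[2]: P[2] ⊕ C = 7; E(K, 7) = D.
C[3]: P[3] ⊕ D = A; E(K, A) = 0.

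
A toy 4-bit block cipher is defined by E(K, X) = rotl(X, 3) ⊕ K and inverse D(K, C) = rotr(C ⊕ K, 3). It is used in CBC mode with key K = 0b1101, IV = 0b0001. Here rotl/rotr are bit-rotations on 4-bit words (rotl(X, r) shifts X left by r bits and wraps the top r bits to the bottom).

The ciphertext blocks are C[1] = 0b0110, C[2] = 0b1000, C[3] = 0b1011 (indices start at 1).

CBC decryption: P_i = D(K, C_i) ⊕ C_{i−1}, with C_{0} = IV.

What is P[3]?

P[3] = 0b0100

P[3]: D(K, 0b1011) = 0b1100; 0b1100 ⊕ 0b1000 = 0b0100.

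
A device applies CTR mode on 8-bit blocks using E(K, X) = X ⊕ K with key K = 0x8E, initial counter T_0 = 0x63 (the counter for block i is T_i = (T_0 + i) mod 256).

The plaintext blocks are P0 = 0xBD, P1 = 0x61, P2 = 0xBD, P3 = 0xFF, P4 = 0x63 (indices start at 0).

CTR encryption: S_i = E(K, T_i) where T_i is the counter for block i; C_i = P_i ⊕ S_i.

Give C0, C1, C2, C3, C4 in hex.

C0 = 0x50, C1 = 0x8B, C2 = 0x56, C3 = 0x17, C4 = 0x8A

C0: T = 0x63, S = E(K, T) = 0xED; 0xBD ⊕ 0xED = 0x50.
C1: T = 0x64, S = E(K, T) = 0xEA; 0x61 ⊕ 0xEA = 0x8B.
C2: T = 0x65, S = E(K, T) = 0xEB; 0xBD ⊕ 0xEB = 0x56.
C3: T = 0x66, S = E(K, T) = 0xE8; 0xFF ⊕ 0xE8 = 0x17.
C4: T = 0x67, S = E(K, T) = 0xE9; 0x63 ⊕ 0xE9 = 0x8A.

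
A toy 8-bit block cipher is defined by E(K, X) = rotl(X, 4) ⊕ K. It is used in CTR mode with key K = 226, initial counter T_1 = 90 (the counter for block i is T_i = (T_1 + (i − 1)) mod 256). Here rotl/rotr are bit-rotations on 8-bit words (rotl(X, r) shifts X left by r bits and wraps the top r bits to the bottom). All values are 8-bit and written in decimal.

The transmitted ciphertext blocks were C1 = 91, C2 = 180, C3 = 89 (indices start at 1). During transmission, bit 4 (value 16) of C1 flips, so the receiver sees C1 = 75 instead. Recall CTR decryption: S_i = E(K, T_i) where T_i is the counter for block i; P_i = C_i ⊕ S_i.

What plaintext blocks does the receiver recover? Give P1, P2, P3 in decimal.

P1 = 12, P2 = 227, P3 = 126

Only C1 changed, to 75. In CTR, a change in C_i flips the same bit in P_i only; the keystream is unaffected. Decrypting the received ciphertext:
P1: T = 90, S = E(K, T) = 71; 75 ⊕ 71 = 12.
P2: T = 91, S = E(K, T) = 87; 180 ⊕ 87 = 227.
P3: T = 92, S = E(K, T) = 39; 89 ⊕ 39 = 126.
Blocks that differ from the original plaintext: P1.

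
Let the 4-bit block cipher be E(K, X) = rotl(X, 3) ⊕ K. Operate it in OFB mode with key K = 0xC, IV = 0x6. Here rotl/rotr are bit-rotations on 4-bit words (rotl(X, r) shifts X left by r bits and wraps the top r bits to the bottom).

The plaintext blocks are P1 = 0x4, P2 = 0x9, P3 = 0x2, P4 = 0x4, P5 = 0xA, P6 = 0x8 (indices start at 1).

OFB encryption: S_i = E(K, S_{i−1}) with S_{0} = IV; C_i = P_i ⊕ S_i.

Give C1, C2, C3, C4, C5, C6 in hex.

C1 = 0xB, C2 = 0xA, C3 = 0x7, C4 = 0x2, C5 = 0x5, C6 = 0xB

C1: S = E(K, 0x6) = 0xF; 0x4 ⊕ 0xF = 0xB.
C2: S = E(K, 0xF) = 0x3; 0x9 ⊕ 0x3 = 0xA.
C3: S = E(K, 0x3) = 0x5; 0x2 ⊕ 0x5 = 0x7.
C4: S = E(K, 0x5) = 0x6; 0x4 ⊕ 0x6 = 0x2.
C5: S = E(K, 0x6) = 0xF; 0xA ⊕ 0xF = 0x5.
C6: S = E(K, 0xF) = 0x3; 0x8 ⊕ 0x3 = 0xB.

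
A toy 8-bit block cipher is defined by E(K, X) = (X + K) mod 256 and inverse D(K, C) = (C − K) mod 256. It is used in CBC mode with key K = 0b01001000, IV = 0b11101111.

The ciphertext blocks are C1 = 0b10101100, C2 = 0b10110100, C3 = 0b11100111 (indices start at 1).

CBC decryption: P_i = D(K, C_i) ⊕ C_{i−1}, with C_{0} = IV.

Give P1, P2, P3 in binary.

P1 = 0b10001011, P2 = 0b11000000, P3 = 0b00101011

P1: D(K, 0b10101100) = 0b01100100; 0b01100100 ⊕ 0b11101111 = 0b10001011.
P2: D(K, 0b10110100) = 0b01101100; 0b01101100 ⊕ 0b10101100 = 0b11000000.
P3: D(K, 0b11100111) = 0b10011111; 0b10011111 ⊕ 0b10110100 = 0b00101011.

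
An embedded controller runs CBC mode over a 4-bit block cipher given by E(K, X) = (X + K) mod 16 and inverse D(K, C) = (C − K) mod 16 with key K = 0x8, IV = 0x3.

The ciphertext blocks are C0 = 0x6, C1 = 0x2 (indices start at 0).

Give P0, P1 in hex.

CBC decryption: P_i = D(K, C_i) ⊕ C_{i−1}, with C_{−1} = IV.
P0: D(K, 0x6) = 0xE; 0xE ⊕ 0x3 = 0xD.
P1: D(K, 0x2) = 0xA; 0xA ⊕ 0x6 = 0xC.

P0 = 0xD, P1 = 0xC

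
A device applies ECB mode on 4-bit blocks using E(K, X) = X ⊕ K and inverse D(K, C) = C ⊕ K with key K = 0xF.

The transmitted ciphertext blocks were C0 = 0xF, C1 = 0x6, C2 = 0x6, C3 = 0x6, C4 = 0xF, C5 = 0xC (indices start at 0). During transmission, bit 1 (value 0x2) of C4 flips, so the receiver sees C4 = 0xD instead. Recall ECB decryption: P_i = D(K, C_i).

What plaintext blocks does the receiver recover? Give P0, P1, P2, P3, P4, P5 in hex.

Only C4 changed, to 0xD. In ECB, a change in C_i affects only P_i. Decrypting the received ciphertext:
P0: D(K, 0xF) = 0x0.
P1: D(K, 0x6) = 0x9.
P2: D(K, 0x6) = 0x9.
P3: D(K, 0x6) = 0x9.
P4: D(K, 0xD) = 0x2.
P5: D(K, 0xC) = 0x3.
Blocks that differ from the original plaintext: P4.

P0 = 0x0, P1 = 0x9, P2 = 0x9, P3 = 0x9, P4 = 0x2, P5 = 0x3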